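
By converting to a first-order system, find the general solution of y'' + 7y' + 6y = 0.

y(t) = C_1e^(-t) + C_2e^(-6t)

Let x_1 = y, x_2 = y'. Then x_1' = x_2 and x_2' = -6x_1 - 7x_2.
A = [[0,1],[-6,-7]]; det(A-λI) = λ^2 + 7λ + 6.
Eigenvalues λ = -1, -6 with eigenvectors (1,-1), (1,-6).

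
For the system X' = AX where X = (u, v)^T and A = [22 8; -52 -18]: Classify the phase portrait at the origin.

A = [[22,8],[-52,-18]]; det(A-λI) = λ^2 - 4λ + 20.
λ = 2 ± 4i: positive real part.

unstable spiral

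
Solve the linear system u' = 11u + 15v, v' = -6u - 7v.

u(t) = -c_1e^(2t)sin(3t) - 2c_1e^(2t)cos(3t) - 2c_2e^(2t)sin(3t) + c_2e^(2t)cos(3t), v(t) = c_1e^(2t)sin(3t) + c_1e^(2t)cos(3t) + c_2e^(2t)sin(3t) - c_2e^(2t)cos(3t)

Coefficient matrix A = [[11, 15], [-6, -7]].
Characteristic polynomial det(A - λI) = λ^2 - 4λ + 13 = 0.
Eigenvalues λ = 2 ± 3i (complex conjugate pair).
For λ=2+3i: an eigenvector is (-2,1) - i(-1,1) = (-2 + i, 1 - i).
A real fundamental pair from Re and Im of e^((2+3i)t)v: X_1 = e^(2t)(cos(3t)·(-2,1) + sin(3t)·(-1,1)), X_2 = e^(2t)(sin(3t)·(-2,1) - cos(3t)·(-1,1)).
General solution: c_1X_1 + c_2X_2.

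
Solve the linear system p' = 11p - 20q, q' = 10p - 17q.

p(t) = -c_1e^(-3t)sin(2t) - 3c_1e^(-3t)cos(2t) - 3c_2e^(-3t)sin(2t) + c_2e^(-3t)cos(2t), q(t) = -c_1e^(-3t)sin(2t) - 2c_1e^(-3t)cos(2t) - 2c_2e^(-3t)sin(2t) + c_2e^(-3t)cos(2t)

Coefficient matrix A = [[11, -20], [10, -17]].
Characteristic polynomial det(A - λI) = λ^2 + 6λ + 13 = 0.
Eigenvalues λ = -3 ± 2i (complex conjugate pair).
For λ=-3+2i: an eigenvector is (-3,-2) - i(-1,-1) = (-3 + i, -2 + i).
A real fundamental pair from Re and Im of e^((-3+2i)t)v: X_1 = e^(-3t)(cos(2t)·(-3,-2) + sin(2t)·(-1,-1)), X_2 = e^(-3t)(sin(2t)·(-3,-2) - cos(2t)·(-1,-1)).
General solution: c_1X_1 + c_2X_2.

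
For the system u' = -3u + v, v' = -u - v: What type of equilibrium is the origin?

A = [[-3,1],[-1,-1]]; det(A-λI) = λ^2 + 4λ + 4.
repeated λ = -2 with a single eigenvector.

stable improper node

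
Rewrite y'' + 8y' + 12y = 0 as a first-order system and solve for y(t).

y(t) = K_1e^(-6t) + K_2e^(-2t)

Let x_1 = y, x_2 = y'. Then x_1' = x_2 and x_2' = -12x_1 - 8x_2.
A = [[0,1],[-12,-8]]; det(A-λI) = λ^2 + 8λ + 12.
Eigenvalues λ = -6, -2 with eigenvectors (1,-6), (1,-2).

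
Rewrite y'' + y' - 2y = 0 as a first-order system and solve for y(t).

Let x_1 = y, x_2 = y'. Then x_1' = x_2 and x_2' = 2x_1 - x_2.
A = [[0,1],[2,-1]]; det(A-λI) = λ^2 + λ - 2.
Eigenvalues λ = -2, 1 with eigenvectors (1,-2), (1,1).

y(t) = C_1e^(-2t) + C_2e^(t)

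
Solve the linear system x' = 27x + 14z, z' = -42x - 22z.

Coefficient matrix A = [[27, 14], [-42, -22]].
Characteristic polynomial det(A - λI) = λ^2 - 5λ - 6 = 0.
Eigenvalues λ = -1, 6.
For λ=-1: (A-λI) row 1 is [28, 14], so an eigenvector is (1, -2).
For λ=6: (A-λI) row 1 is [21, 14], so an eigenvector is (-2, 3).
General solution: K_1e^(-t)(1,-2) + K_2e^(6t)(-2,3).

x(t) = K_1e^(-t) - 2K_2e^(6t), z(t) = -2K_1e^(-t) + 3K_2e^(6t)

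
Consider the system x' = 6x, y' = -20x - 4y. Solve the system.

x(t) = C_1e^(6t), y(t) = -2C_1e^(6t) - C_2e^(-4t)

Coefficient matrix A = [[6, 0], [-20, -4]].
Characteristic polynomial det(A - λI) = λ^2 - 2λ - 24 = 0.
Eigenvalues λ = 6, -4.
For λ=6: (A-λI) row 2 is [-20, -10], so an eigenvector is (1, -2).
For λ=-4: (A-λI) row 1 is [10, 0], so an eigenvector is (0, -1).
General solution: C_1e^(6t)(1,-2) + C_2e^(-4t)(0,-1).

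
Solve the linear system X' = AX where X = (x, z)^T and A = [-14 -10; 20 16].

x(t) = -K_1e^(6t) - K_2e^(-4t), z(t) = 2K_1e^(6t) + K_2e^(-4t)

Coefficient matrix A = [[-14, -10], [20, 16]].
Characteristic polynomial det(A - λI) = λ^2 - 2λ - 24 = 0.
Eigenvalues λ = 6, -4.
For λ=6: (A-λI) row 1 is [-20, -10], so an eigenvector is (-1, 2).
For λ=-4: (A-λI) row 1 is [-10, -10], so an eigenvector is (-1, 1).
General solution: K_1e^(6t)(-1,2) + K_2e^(-4t)(-1,1).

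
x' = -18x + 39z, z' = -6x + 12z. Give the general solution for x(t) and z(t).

Coefficient matrix A = [[-18, 39], [-6, 12]].
Characteristic polynomial det(A - λI) = λ^2 + 6λ + 18 = 0.
Eigenvalues λ = -3 ± 3i (complex conjugate pair).
For λ=-3+3i: an eigenvector is (2,1) - i(3,1) = (2 - 3i, 1 - i).
A real fundamental pair from Re and Im of e^((-3+3i)t)v: X_1 = e^(-3t)(cos(3t)·(2,1) + sin(3t)·(3,1)), X_2 = e^(-3t)(sin(3t)·(2,1) - cos(3t)·(3,1)).
General solution: c_1X_1 + c_2X_2.

x(t) = 3c_1e^(-3t)sin(3t) + 2c_1e^(-3t)cos(3t) + 2c_2e^(-3t)sin(3t) - 3c_2e^(-3t)cos(3t), z(t) = c_1e^(-3t)sin(3t) + c_1e^(-3t)cos(3t) + c_2e^(-3t)sin(3t) - c_2e^(-3t)cos(3t)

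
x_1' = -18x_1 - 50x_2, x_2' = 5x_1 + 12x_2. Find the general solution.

x_1(t) = -3c_1e^(-3t)sin(5t) + c_1e^(-3t)cos(5t) + c_2e^(-3t)sin(5t) + 3c_2e^(-3t)cos(5t), x_2(t) = c_1e^(-3t)sin(5t) - c_2e^(-3t)cos(5t)

Coefficient matrix A = [[-18, -50], [5, 12]].
Characteristic polynomial det(A - λI) = λ^2 + 6λ + 34 = 0.
Eigenvalues λ = -3 ± 5i (complex conjugate pair).
For λ=-3+5i: an eigenvector is (1,0) - i(-3,1) = (1 + 3i, 0 - i).
A real fundamental pair from Re and Im of e^((-3+5i)t)v: X_1 = e^(-3t)(cos(5t)·(1,0) + sin(5t)·(-3,1)), X_2 = e^(-3t)(sin(5t)·(1,0) - cos(5t)·(-3,1)).
General solution: c_1X_1 + c_2X_2.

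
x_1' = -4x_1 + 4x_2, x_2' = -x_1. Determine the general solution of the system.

Coefficient matrix A = [[-4, 4], [-1, 0]].
Characteristic polynomial det(A - λI) = λ^2 + 4λ + 4 = 0.
Single eigenvalue λ = -2 with algebraic multiplicity 2.
Eigenvector v = (2,1); generalized eigenvector w with (A-λI)w=v is (1,1).
General solution: e^(-2t)[K_1·v + K_2·(t·v + w)].

x_1(t) = 2K_1e^(-2t) + 2K_2te^(-2t) + K_2e^(-2t), x_2(t) = K_1e^(-2t) + K_2te^(-2t) + K_2e^(-2t)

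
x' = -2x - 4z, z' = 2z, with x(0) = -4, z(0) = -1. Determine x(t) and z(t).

Coefficient matrix A = [[-2, -4], [0, 2]].
Characteristic polynomial det(A - λI) = λ^2 - 4 = 0.
Eigenvalues λ = -2, 2.
For λ=-2: (A-λI) row 1 is [0, -4], so an eigenvector is (-1, 0).
For λ=2: (A-λI) row 1 is [-4, -4], so an eigenvector is (-1, 1).
General solution: c_1e^(-2t)(-1,0) + c_2e^(2t)(-1,1).
Applying x(0)=-4, z(0)=-1 gives c_1=5, c_2=-1.

x(t) = e^(2t) - 5e^(-2t), z(t) = -e^(2t)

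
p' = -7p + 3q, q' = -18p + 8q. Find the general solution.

Coefficient matrix A = [[-7, 3], [-18, 8]].
Characteristic polynomial det(A - λI) = λ^2 - λ - 2 = 0.
Eigenvalues λ = -1, 2.
For λ=-1: (A-λI) row 1 is [-6, 3], so an eigenvector is (-1, -2).
For λ=2: (A-λI) row 1 is [-9, 3], so an eigenvector is (-1, -3).
General solution: C_1e^(-t)(-1,-2) + C_2e^(2t)(-1,-3).

p(t) = -C_1e^(-t) - C_2e^(2t), q(t) = -2C_1e^(-t) - 3C_2e^(2t)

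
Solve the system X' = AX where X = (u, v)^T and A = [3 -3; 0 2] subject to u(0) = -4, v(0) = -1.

u(t) = -e^(3t) - 3e^(2t), v(t) = -e^(2t)

Coefficient matrix A = [[3, -3], [0, 2]].
Characteristic polynomial det(A - λI) = λ^2 - 5λ + 6 = 0.
Eigenvalues λ = 2, 3.
For λ=2: (A-λI) row 1 is [1, -3], so an eigenvector is (-3, -1).
For λ=3: (A-λI) row 1 is [0, -3], so an eigenvector is (-1, 0).
General solution: c_1e^(2t)(-3,-1) + c_2e^(3t)(-1,0).
Applying u(0)=-4, v(0)=-1 gives c_1=1, c_2=1.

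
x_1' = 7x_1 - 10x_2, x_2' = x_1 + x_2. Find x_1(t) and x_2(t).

x_1(t) = 3c_1e^(4t)sin(t) + c_1e^(4t)cos(t) + c_2e^(4t)sin(t) - 3c_2e^(4t)cos(t), x_2(t) = c_1e^(4t)sin(t) - c_2e^(4t)cos(t)

Coefficient matrix A = [[7, -10], [1, 1]].
Characteristic polynomial det(A - λI) = λ^2 - 8λ + 17 = 0.
Eigenvalues λ = 4 ± i (complex conjugate pair).
For λ=4+i: an eigenvector is (1,0) - i(3,1) = (1 - 3i, 0 - i).
A real fundamental pair from Re and Im of e^((4+i)t)v: X_1 = e^(4t)(cos(t)·(1,0) + sin(t)·(3,1)), X_2 = e^(4t)(sin(t)·(1,0) - cos(t)·(3,1)).
General solution: c_1X_1 + c_2X_2.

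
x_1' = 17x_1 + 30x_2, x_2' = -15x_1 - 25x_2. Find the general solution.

Coefficient matrix A = [[17, 30], [-15, -25]].
Characteristic polynomial det(A - λI) = λ^2 + 8λ + 25 = 0.
Eigenvalues λ = -4 ± 3i (complex conjugate pair).
For λ=-4+3i: an eigenvector is (3,-2) - i(1,-1) = (3 - i, -2 + i).
A real fundamental pair from Re and Im of e^((-4+3i)t)v: X_1 = e^(-4t)(cos(3t)·(3,-2) + sin(3t)·(1,-1)), X_2 = e^(-4t)(sin(3t)·(3,-2) - cos(3t)·(1,-1)).
General solution: C_1X_1 + C_2X_2.

x_1(t) = C_1e^(-4t)sin(3t) + 3C_1e^(-4t)cos(3t) + 3C_2e^(-4t)sin(3t) - C_2e^(-4t)cos(3t), x_2(t) = -C_1e^(-4t)sin(3t) - 2C_1e^(-4t)cos(3t) - 2C_2e^(-4t)sin(3t) + C_2e^(-4t)cos(3t)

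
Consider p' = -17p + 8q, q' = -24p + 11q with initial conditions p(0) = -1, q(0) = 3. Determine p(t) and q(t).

p(t) = 9e^(-t) - 10e^(-5t), q(t) = 18e^(-t) - 15e^(-5t)

Coefficient matrix A = [[-17, 8], [-24, 11]].
Characteristic polynomial det(A - λI) = λ^2 + 6λ + 5 = 0.
Eigenvalues λ = -5, -1.
For λ=-5: (A-λI) row 1 is [-12, 8], so an eigenvector is (2, 3).
For λ=-1: (A-λI) row 1 is [-16, 8], so an eigenvector is (1, 2).
General solution: c_1e^(-5t)(2,3) + c_2e^(-t)(1,2).
Applying p(0)=-1, q(0)=3 gives c_1=-5, c_2=9.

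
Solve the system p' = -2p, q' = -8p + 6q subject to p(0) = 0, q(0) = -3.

p(t) = 0, q(t) = -3e^(6t)

Coefficient matrix A = [[-2, 0], [-8, 6]].
Characteristic polynomial det(A - λI) = λ^2 - 4λ - 12 = 0.
Eigenvalues λ = 6, -2.
For λ=6: (A-λI) row 1 is [-8, 0], so an eigenvector is (0, -1).
For λ=-2: (A-λI) row 2 is [-8, 8], so an eigenvector is (1, 1).
General solution: C_1e^(6t)(0,-1) + C_2e^(-2t)(1,1).
Applying p(0)=0, q(0)=-3 gives C_1=3, C_2=0.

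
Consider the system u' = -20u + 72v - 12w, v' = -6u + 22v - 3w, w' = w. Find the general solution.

Coefficient matrix A = [[-20, 72, -12], [-6, 22, -3], [0, 0, 1]].
det(A - λI) = 0 gives eigenvalues λ = 1, -2, 4.
For λ=1: eigenvector (-4,-1,1).
For λ=-2: eigenvector (-4,-1,0).
For λ=4: eigenvector (3,1,0).
General solution: C_1e^(t)(-4,-1,1) + C_2e^(-2t)(-4,-1,0) + C_3e^(4t)(3,1,0).

u(t) = -4C_1e^(t) - 4C_2e^(-2t) + 3C_3e^(4t), v(t) = -C_1e^(t) - C_2e^(-2t) + C_3e^(4t), w(t) = C_1e^(t)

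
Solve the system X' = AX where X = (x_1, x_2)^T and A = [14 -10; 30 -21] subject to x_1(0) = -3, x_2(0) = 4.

x_1(t) = -20e^(-t) + 17e^(-6t), x_2(t) = -30e^(-t) + 34e^(-6t)

Coefficient matrix A = [[14, -10], [30, -21]].
Characteristic polynomial det(A - λI) = λ^2 + 7λ + 6 = 0.
Eigenvalues λ = -6, -1.
For λ=-6: (A-λI) row 1 is [20, -10], so an eigenvector is (-1, -2).
For λ=-1: (A-λI) row 1 is [15, -10], so an eigenvector is (-2, -3).
General solution: K_1e^(-6t)(-1,-2) + K_2e^(-t)(-2,-3).
Applying x_1(0)=-3, x_2(0)=4 gives K_1=-17, K_2=10.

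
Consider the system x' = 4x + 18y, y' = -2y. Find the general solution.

Coefficient matrix A = [[4, 18], [0, -2]].
Characteristic polynomial det(A - λI) = λ^2 - 2λ - 8 = 0.
Eigenvalues λ = -2, 4.
For λ=-2: (A-λI) row 1 is [6, 18], so an eigenvector is (-3, 1).
For λ=4: (A-λI) row 1 is [0, 18], so an eigenvector is (-1, 0).
General solution: K_1e^(-2t)(-3,1) + K_2e^(4t)(-1,0).

x(t) = -3K_1e^(-2t) - K_2e^(4t), y(t) = K_1e^(-2t)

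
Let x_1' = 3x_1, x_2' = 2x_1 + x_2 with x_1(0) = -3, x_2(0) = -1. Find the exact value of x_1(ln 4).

A = [[3,0],[2,1]]; eigenvalues λ = 3, 1.
Eigenvectors: (-1,-1) for λ=3, (0,1) for λ=1.
From the initial condition, c_1 = 3, c_2 = 2.
x_1(ln 4) = (3)(4^3)(-1) + (2)(4^1)(0) = -192.

-192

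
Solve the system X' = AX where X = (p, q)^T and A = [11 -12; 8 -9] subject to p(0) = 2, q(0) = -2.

p(t) = 12e^(3t) - 10e^(-t), q(t) = 8e^(3t) - 10e^(-t)

Coefficient matrix A = [[11, -12], [8, -9]].
Characteristic polynomial det(A - λI) = λ^2 - 2λ - 3 = 0.
Eigenvalues λ = -1, 3.
For λ=-1: (A-λI) row 1 is [12, -12], so an eigenvector is (-1, -1).
For λ=3: (A-λI) row 1 is [8, -12], so an eigenvector is (3, 2).
General solution: K_1e^(-t)(-1,-1) + K_2e^(3t)(3,2).
Applying p(0)=2, q(0)=-2 gives K_1=10, K_2=4.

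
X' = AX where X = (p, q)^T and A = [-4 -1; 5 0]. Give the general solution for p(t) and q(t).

p(t) = -C_1e^(-2t)sin(t) + C_2e^(-2t)cos(t), q(t) = 2C_1e^(-2t)sin(t) + C_1e^(-2t)cos(t) + C_2e^(-2t)sin(t) - 2C_2e^(-2t)cos(t)

Coefficient matrix A = [[-4, -1], [5, 0]].
Characteristic polynomial det(A - λI) = λ^2 + 4λ + 5 = 0.
Eigenvalues λ = -2 ± i (complex conjugate pair).
For λ=-2+i: an eigenvector is (0,1) - i(-1,2) = (0 + i, 1 - 2i).
A real fundamental pair from Re and Im of e^((-2+i)t)v: X_1 = e^(-2t)(cos(t)·(0,1) + sin(t)·(-1,2)), X_2 = e^(-2t)(sin(t)·(0,1) - cos(t)·(-1,2)).
General solution: C_1X_1 + C_2X_2.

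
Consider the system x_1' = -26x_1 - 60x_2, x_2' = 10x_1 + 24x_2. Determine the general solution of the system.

x_1(t) = -3K_1e^(-6t) + 2K_2e^(4t), x_2(t) = K_1e^(-6t) - K_2e^(4t)

Coefficient matrix A = [[-26, -60], [10, 24]].
Characteristic polynomial det(A - λI) = λ^2 + 2λ - 24 = 0.
Eigenvalues λ = -6, 4.
For λ=-6: (A-λI) row 1 is [-20, -60], so an eigenvector is (-3, 1).
For λ=4: (A-λI) row 1 is [-30, -60], so an eigenvector is (2, -1).
General solution: K_1e^(-6t)(-3,1) + K_2e^(4t)(2,-1).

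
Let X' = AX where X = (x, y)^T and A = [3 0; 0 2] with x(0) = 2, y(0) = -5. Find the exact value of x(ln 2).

16

A = [[3,0],[0,2]]; eigenvalues λ = 2, 3.
Eigenvectors: (0,1) for λ=2, (-1,0) for λ=3.
From the initial condition, c_1 = -5, c_2 = -2.
x(ln 2) = (-5)(2^2)(0) + (-2)(2^3)(-1) = 16.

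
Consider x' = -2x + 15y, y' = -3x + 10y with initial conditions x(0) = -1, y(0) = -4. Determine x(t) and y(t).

x(t) = -18e^(4t)sin(3t) - e^(4t)cos(3t), y(t) = -7e^(4t)sin(3t) - 4e^(4t)cos(3t)

Coefficient matrix A = [[-2, 15], [-3, 10]].
Characteristic polynomial det(A - λI) = λ^2 - 8λ + 25 = 0.
Eigenvalues λ = 4 ± 3i (complex conjugate pair).
For λ=4+3i: an eigenvector is (-1,0) - i(2,1) = (-1 - 2i, 0 - i).
A real fundamental pair from Re and Im of e^((4+3i)t)v: X_1 = e^(4t)(cos(3t)·(-1,0) + sin(3t)·(2,1)), X_2 = e^(4t)(sin(3t)·(-1,0) - cos(3t)·(2,1)).
General solution: K_1X_1 + K_2X_2.
Applying x(0)=-1, y(0)=-4 gives K_1=-7, K_2=4.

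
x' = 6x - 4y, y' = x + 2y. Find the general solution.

Coefficient matrix A = [[6, -4], [1, 2]].
Characteristic polynomial det(A - λI) = λ^2 - 8λ + 16 = 0.
Single eigenvalue λ = 4 with algebraic multiplicity 2.
Eigenvector v = (2,1); generalized eigenvector w with (A-λI)w=v is (-1,-1).
General solution: e^(4t)[c_1·v + c_2·(t·v + w)].

x(t) = 2c_1e^(4t) + 2c_2te^(4t) - c_2e^(4t), y(t) = c_1e^(4t) + c_2te^(4t) - c_2e^(4t)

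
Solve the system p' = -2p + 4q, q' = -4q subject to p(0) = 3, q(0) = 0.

p(t) = 3e^(-2t), q(t) = 0

Coefficient matrix A = [[-2, 4], [0, -4]].
Characteristic polynomial det(A - λI) = λ^2 + 6λ + 8 = 0.
Eigenvalues λ = -2, -4.
For λ=-2: (A-λI) row 1 is [0, 4], so an eigenvector is (-1, 0).
For λ=-4: (A-λI) row 1 is [2, 4], so an eigenvector is (2, -1).
General solution: c_1e^(-2t)(-1,0) + c_2e^(-4t)(2,-1).
Applying p(0)=3, q(0)=0 gives c_1=-3, c_2=0.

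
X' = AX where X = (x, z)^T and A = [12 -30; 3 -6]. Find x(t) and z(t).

x(t) = K_1e^(3t)sin(3t) - 3K_1e^(3t)cos(3t) - 3K_2e^(3t)sin(3t) - K_2e^(3t)cos(3t), z(t) = -K_1e^(3t)cos(3t) - K_2e^(3t)sin(3t)

Coefficient matrix A = [[12, -30], [3, -6]].
Characteristic polynomial det(A - λI) = λ^2 - 6λ + 18 = 0.
Eigenvalues λ = 3 ± 3i (complex conjugate pair).
For λ=3+3i: an eigenvector is (-3,-1) - i(1,0) = (-3 - i, -1).
A real fundamental pair from Re and Im of e^((3+3i)t)v: X_1 = e^(3t)(cos(3t)·(-3,-1) + sin(3t)·(1,0)), X_2 = e^(3t)(sin(3t)·(-3,-1) - cos(3t)·(1,0)).
General solution: K_1X_1 + K_2X_2.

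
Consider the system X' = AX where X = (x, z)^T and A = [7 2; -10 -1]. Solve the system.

x(t) = K_1e^(3t)cos(2t) + K_2e^(3t)sin(2t), z(t) = -K_1e^(3t)sin(2t) - 2K_1e^(3t)cos(2t) - 2K_2e^(3t)sin(2t) + K_2e^(3t)cos(2t)

Coefficient matrix A = [[7, 2], [-10, -1]].
Characteristic polynomial det(A - λI) = λ^2 - 6λ + 13 = 0.
Eigenvalues λ = 3 ± 2i (complex conjugate pair).
For λ=3+2i: an eigenvector is (1,-2) - i(0,-1) = (1, -2 + i).
A real fundamental pair from Re and Im of e^((3+2i)t)v: X_1 = e^(3t)(cos(2t)·(1,-2) + sin(2t)·(0,-1)), X_2 = e^(3t)(sin(2t)·(1,-2) - cos(2t)·(0,-1)).
General solution: K_1X_1 + K_2X_2.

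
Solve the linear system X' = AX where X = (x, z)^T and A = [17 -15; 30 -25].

Coefficient matrix A = [[17, -15], [30, -25]].
Characteristic polynomial det(A - λI) = λ^2 + 8λ + 25 = 0.
Eigenvalues λ = -4 ± 3i (complex conjugate pair).
For λ=-4+3i: an eigenvector is (1,1) - i(2,3) = (1 - 2i, 1 - 3i).
A real fundamental pair from Re and Im of e^((-4+3i)t)v: X_1 = e^(-4t)(cos(3t)·(1,1) + sin(3t)·(2,3)), X_2 = e^(-4t)(sin(3t)·(1,1) - cos(3t)·(2,3)).
General solution: K_1X_1 + K_2X_2.

x(t) = 2K_1e^(-4t)sin(3t) + K_1e^(-4t)cos(3t) + K_2e^(-4t)sin(3t) - 2K_2e^(-4t)cos(3t), z(t) = 3K_1e^(-4t)sin(3t) + K_1e^(-4t)cos(3t) + K_2e^(-4t)sin(3t) - 3K_2e^(-4t)cos(3t)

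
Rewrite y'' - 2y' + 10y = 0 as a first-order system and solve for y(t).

Let x_1 = y, x_2 = y'. Then x_1' = x_2 and x_2' = -10x_1 + 2x_2.
A = [[0,1],[-10,2]]; det(A-λI) = λ^2 - 2λ + 10.
Eigenvalues λ = 1 ± 3i.

y(t) = c_1e^(t)cos(3t) + c_2e^(t)sin(3t)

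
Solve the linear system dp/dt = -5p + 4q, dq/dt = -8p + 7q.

p(t) = -C_1e^(3t) - C_2e^(-t), q(t) = -2C_1e^(3t) - C_2e^(-t)

Coefficient matrix A = [[-5, 4], [-8, 7]].
Characteristic polynomial det(A - λI) = λ^2 - 2λ - 3 = 0.
Eigenvalues λ = 3, -1.
For λ=3: (A-λI) row 1 is [-8, 4], so an eigenvector is (-1, -2).
For λ=-1: (A-λI) row 1 is [-4, 4], so an eigenvector is (-1, -1).
General solution: C_1e^(3t)(-1,-2) + C_2e^(-t)(-1,-1).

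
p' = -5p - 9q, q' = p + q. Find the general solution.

p(t) = -3c_1e^(-2t) - 3c_2te^(-2t) - 2c_2e^(-2t), q(t) = c_1e^(-2t) + c_2te^(-2t) + c_2e^(-2t)

Coefficient matrix A = [[-5, -9], [1, 1]].
Characteristic polynomial det(A - λI) = λ^2 + 4λ + 4 = 0.
Single eigenvalue λ = -2 with algebraic multiplicity 2.
Eigenvector v = (-3,1); generalized eigenvector w with (A-λI)w=v is (-2,1).
General solution: e^(-2t)[c_1·v + c_2·(t·v + w)].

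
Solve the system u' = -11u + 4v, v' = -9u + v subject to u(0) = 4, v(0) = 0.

u(t) = -24te^(-5t) + 4e^(-5t), v(t) = -36te^(-5t)

Coefficient matrix A = [[-11, 4], [-9, 1]].
Characteristic polynomial det(A - λI) = λ^2 + 10λ + 25 = 0.
Single eigenvalue λ = -5 with algebraic multiplicity 2.
Eigenvector v = (-2,-3); generalized eigenvector w with (A-λI)w=v is (1,1).
General solution: e^(-5t)[c_1·v + c_2·(t·v + w)].
Applying u(0)=4, v(0)=0 gives c_1=4, c_2=12.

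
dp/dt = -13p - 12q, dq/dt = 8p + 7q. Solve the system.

Coefficient matrix A = [[-13, -12], [8, 7]].
Characteristic polynomial det(A - λI) = λ^2 + 6λ + 5 = 0.
Eigenvalues λ = -1, -5.
For λ=-1: (A-λI) row 1 is [-12, -12], so an eigenvector is (-1, 1).
For λ=-5: (A-λI) row 1 is [-8, -12], so an eigenvector is (-3, 2).
General solution: C_1e^(-t)(-1,1) + C_2e^(-5t)(-3,2).

p(t) = -C_1e^(-t) - 3C_2e^(-5t), q(t) = C_1e^(-t) + 2C_2e^(-5t)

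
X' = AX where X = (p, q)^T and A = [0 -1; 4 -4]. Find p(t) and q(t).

p(t) = C_1e^(-2t) + C_2te^(-2t) + C_2e^(-2t), q(t) = 2C_1e^(-2t) + 2C_2te^(-2t) + C_2e^(-2t)

Coefficient matrix A = [[0, -1], [4, -4]].
Characteristic polynomial det(A - λI) = λ^2 + 4λ + 4 = 0.
Single eigenvalue λ = -2 with algebraic multiplicity 2.
Eigenvector v = (1,2); generalized eigenvector w with (A-λI)w=v is (1,1).
General solution: e^(-2t)[C_1·v + C_2·(t·v + w)].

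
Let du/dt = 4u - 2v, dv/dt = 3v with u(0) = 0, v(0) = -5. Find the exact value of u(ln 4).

1920

A = [[4,-2],[0,3]]; eigenvalues λ = 3, 4.
Eigenvectors: (2,1) for λ=3, (1,0) for λ=4.
From the initial condition, c_1 = -5, c_2 = 10.
u(ln 4) = (-5)(4^3)(2) + (10)(4^4)(1) = 1920.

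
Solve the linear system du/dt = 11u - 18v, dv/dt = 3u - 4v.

Coefficient matrix A = [[11, -18], [3, -4]].
Characteristic polynomial det(A - λI) = λ^2 - 7λ + 10 = 0.
Eigenvalues λ = 2, 5.
For λ=2: (A-λI) row 1 is [9, -18], so an eigenvector is (2, 1).
For λ=5: (A-λI) row 1 is [6, -18], so an eigenvector is (-3, -1).
General solution: C_1e^(2t)(2,1) + C_2e^(5t)(-3,-1).

u(t) = 2C_1e^(2t) - 3C_2e^(5t), v(t) = C_1e^(2t) - C_2e^(5t)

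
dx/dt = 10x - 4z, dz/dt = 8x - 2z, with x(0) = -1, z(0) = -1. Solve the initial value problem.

x(t) = -e^(6t), z(t) = -e^(6t)

Coefficient matrix A = [[10, -4], [8, -2]].
Characteristic polynomial det(A - λI) = λ^2 - 8λ + 12 = 0.
Eigenvalues λ = 6, 2.
For λ=6: (A-λI) row 1 is [4, -4], so an eigenvector is (-1, -1).
For λ=2: (A-λI) row 1 is [8, -4], so an eigenvector is (1, 2).
General solution: C_1e^(6t)(-1,-1) + C_2e^(2t)(1,2).
Applying x(0)=-1, z(0)=-1 gives C_1=1, C_2=0.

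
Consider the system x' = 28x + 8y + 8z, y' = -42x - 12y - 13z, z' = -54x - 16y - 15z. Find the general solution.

x(t) = -c_1e^(-4t) - c_2e^(4t), y(t) = 2c_1e^(-4t) + c_2e^(4t) - c_3e^(t), z(t) = 2c_1e^(-4t) + 2c_2e^(4t) + c_3e^(t)

Coefficient matrix A = [[28, 8, 8], [-42, -12, -13], [-54, -16, -15]].
det(A - λI) = 0 gives eigenvalues λ = -4, 4, 1.
For λ=-4: eigenvector (-1,2,2).
For λ=4: eigenvector (-1,1,2).
For λ=1: eigenvector (0,-1,1).
General solution: c_1e^(-4t)(-1,2,2) + c_2e^(4t)(-1,1,2) + c_3e^(t)(0,-1,1).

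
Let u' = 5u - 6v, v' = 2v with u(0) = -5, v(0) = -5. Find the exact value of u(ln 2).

120

A = [[5,-6],[0,2]]; eigenvalues λ = 5, 2.
Eigenvectors: (-1,0) for λ=5, (-2,-1) for λ=2.
From the initial condition, c_1 = -5, c_2 = 5.
u(ln 2) = (-5)(2^5)(-1) + (5)(2^2)(-2) = 120.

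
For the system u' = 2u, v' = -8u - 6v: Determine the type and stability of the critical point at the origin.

A = [[2,0],[-8,-6]]; det(A-λI) = λ^2 + 4λ - 12.
λ = -6, 2: opposite signs.

saddle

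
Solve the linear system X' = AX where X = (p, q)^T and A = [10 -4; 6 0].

p(t) = -2c_1e^(4t) + c_2e^(6t), q(t) = -3c_1e^(4t) + c_2e^(6t)

Coefficient matrix A = [[10, -4], [6, 0]].
Characteristic polynomial det(A - λI) = λ^2 - 10λ + 24 = 0.
Eigenvalues λ = 4, 6.
For λ=4: (A-λI) row 1 is [6, -4], so an eigenvector is (-2, -3).
For λ=6: (A-λI) row 1 is [4, -4], so an eigenvector is (1, 1).
General solution: c_1e^(4t)(-2,-3) + c_2e^(6t)(1,1).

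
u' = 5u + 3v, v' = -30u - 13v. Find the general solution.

Coefficient matrix A = [[5, 3], [-30, -13]].
Characteristic polynomial det(A - λI) = λ^2 + 8λ + 25 = 0.
Eigenvalues λ = -4 ± 3i (complex conjugate pair).
For λ=-4+3i: an eigenvector is (0,1) - i(1,-3) = (0 - i, 1 + 3i).
A real fundamental pair from Re and Im of e^((-4+3i)t)v: X_1 = e^(-4t)(cos(3t)·(0,1) + sin(3t)·(1,-3)), X_2 = e^(-4t)(sin(3t)·(0,1) - cos(3t)·(1,-3)).
General solution: K_1X_1 + K_2X_2.

u(t) = K_1e^(-4t)sin(3t) - K_2e^(-4t)cos(3t), v(t) = -3K_1e^(-4t)sin(3t) + K_1e^(-4t)cos(3t) + K_2e^(-4t)sin(3t) + 3K_2e^(-4t)cos(3t)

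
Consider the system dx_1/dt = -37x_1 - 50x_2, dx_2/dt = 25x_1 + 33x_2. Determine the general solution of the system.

Coefficient matrix A = [[-37, -50], [25, 33]].
Characteristic polynomial det(A - λI) = λ^2 + 4λ + 29 = 0.
Eigenvalues λ = -2 ± 5i (complex conjugate pair).
For λ=-2+5i: an eigenvector is (3,-2) - i(-1,1) = (3 + i, -2 - i).
A real fundamental pair from Re and Im of e^((-2+5i)t)v: X_1 = e^(-2t)(cos(5t)·(3,-2) + sin(5t)·(-1,1)), X_2 = e^(-2t)(sin(5t)·(3,-2) - cos(5t)·(-1,1)).
General solution: K_1X_1 + K_2X_2.

x_1(t) = -K_1e^(-2t)sin(5t) + 3K_1e^(-2t)cos(5t) + 3K_2e^(-2t)sin(5t) + K_2e^(-2t)cos(5t), x_2(t) = K_1e^(-2t)sin(5t) - 2K_1e^(-2t)cos(5t) - 2K_2e^(-2t)sin(5t) - K_2e^(-2t)cos(5t)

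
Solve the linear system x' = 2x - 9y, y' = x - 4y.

x(t) = -3C_1e^(-t) - 3C_2te^(-t) - C_2e^(-t), y(t) = -C_1e^(-t) - C_2te^(-t)

Coefficient matrix A = [[2, -9], [1, -4]].
Characteristic polynomial det(A - λI) = λ^2 + 2λ + 1 = 0.
Single eigenvalue λ = -1 with algebraic multiplicity 2.
Eigenvector v = (-3,-1); generalized eigenvector w with (A-λI)w=v is (-1,0).
General solution: e^(-t)[C_1·v + C_2·(t·v + w)].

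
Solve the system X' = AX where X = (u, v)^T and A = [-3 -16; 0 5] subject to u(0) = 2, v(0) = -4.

Coefficient matrix A = [[-3, -16], [0, 5]].
Characteristic polynomial det(A - λI) = λ^2 - 2λ - 15 = 0.
Eigenvalues λ = 5, -3.
For λ=5: (A-λI) row 1 is [-8, -16], so an eigenvector is (2, -1).
For λ=-3: (A-λI) row 1 is [0, -16], so an eigenvector is (1, 0).
General solution: c_1e^(5t)(2,-1) + c_2e^(-3t)(1,0).
Applying u(0)=2, v(0)=-4 gives c_1=4, c_2=-6.

u(t) = 8e^(5t) - 6e^(-3t), v(t) = -4e^(5t)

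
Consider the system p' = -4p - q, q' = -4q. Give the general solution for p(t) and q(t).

Coefficient matrix A = [[-4, -1], [0, -4]].
Characteristic polynomial det(A - λI) = λ^2 + 8λ + 16 = 0.
Single eigenvalue λ = -4 with algebraic multiplicity 2.
Eigenvector v = (1,0); generalized eigenvector w with (A-λI)w=v is (3,-1).
General solution: e^(-4t)[K_1·v + K_2·(t·v + w)].

p(t) = K_1e^(-4t) + K_2te^(-4t) + 3K_2e^(-4t), q(t) = -K_2e^(-4t)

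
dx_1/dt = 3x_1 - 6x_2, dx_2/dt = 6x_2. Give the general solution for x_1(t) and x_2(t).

Coefficient matrix A = [[3, -6], [0, 6]].
Characteristic polynomial det(A - λI) = λ^2 - 9λ + 18 = 0.
Eigenvalues λ = 6, 3.
For λ=6: (A-λI) row 1 is [-3, -6], so an eigenvector is (2, -1).
For λ=3: (A-λI) row 1 is [0, -6], so an eigenvector is (-1, 0).
General solution: c_1e^(6t)(2,-1) + c_2e^(3t)(-1,0).

x_1(t) = 2c_1e^(6t) - c_2e^(3t), x_2(t) = -c_1e^(6t)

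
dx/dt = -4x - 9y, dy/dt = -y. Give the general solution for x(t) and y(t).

Coefficient matrix A = [[-4, -9], [0, -1]].
Characteristic polynomial det(A - λI) = λ^2 + 5λ + 4 = 0.
Eigenvalues λ = -1, -4.
For λ=-1: (A-λI) row 1 is [-3, -9], so an eigenvector is (3, -1).
For λ=-4: (A-λI) row 1 is [0, -9], so an eigenvector is (-1, 0).
General solution: C_1e^(-t)(3,-1) + C_2e^(-4t)(-1,0).

x(t) = 3C_1e^(-t) - C_2e^(-4t), y(t) = -C_1e^(-t)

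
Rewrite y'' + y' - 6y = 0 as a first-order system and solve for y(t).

y(t) = C_1e^(-3t) + C_2e^(2t)

Let x_1 = y, x_2 = y'. Then x_1' = x_2 and x_2' = 6x_1 - x_2.
A = [[0,1],[6,-1]]; det(A-λI) = λ^2 + λ - 6.
Eigenvalues λ = -3, 2 with eigenvectors (1,-3), (1,2).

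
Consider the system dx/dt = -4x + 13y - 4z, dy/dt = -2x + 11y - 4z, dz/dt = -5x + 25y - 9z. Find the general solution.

x(t) = 2K_1e^(-t) + K_2e^(t) + 3K_3e^(-2t), y(t) = 2K_1e^(-t) + K_2e^(t) + 2K_3e^(-2t), z(t) = 5K_1e^(-t) + 2K_2e^(t) + 5K_3e^(-2t)

Coefficient matrix A = [[-4, 13, -4], [-2, 11, -4], [-5, 25, -9]].
det(A - λI) = 0 gives eigenvalues λ = -1, 1, -2.
For λ=-1: eigenvector (2,2,5).
For λ=1: eigenvector (1,1,2).
For λ=-2: eigenvector (3,2,5).
General solution: K_1e^(-t)(2,2,5) + K_2e^(t)(1,1,2) + K_3e^(-2t)(3,2,5).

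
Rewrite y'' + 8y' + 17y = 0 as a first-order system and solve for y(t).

y(t) = C_1e^(-4t)cos(t) + C_2e^(-4t)sin(t)

Let x_1 = y, x_2 = y'. Then x_1' = x_2 and x_2' = -17x_1 - 8x_2.
A = [[0,1],[-17,-8]]; det(A-λI) = λ^2 + 8λ + 17.
Eigenvalues λ = -4 ± i.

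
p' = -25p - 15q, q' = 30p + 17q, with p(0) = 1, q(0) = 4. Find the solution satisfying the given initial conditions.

p(t) = -27e^(-4t)sin(3t) + e^(-4t)cos(3t), q(t) = 38e^(-4t)sin(3t) + 4e^(-4t)cos(3t)

Coefficient matrix A = [[-25, -15], [30, 17]].
Characteristic polynomial det(A - λI) = λ^2 + 8λ + 25 = 0.
Eigenvalues λ = -4 ± 3i (complex conjugate pair).
For λ=-4+3i: an eigenvector is (-2,3) - i(-1,1) = (-2 + i, 3 - i).
A real fundamental pair from Re and Im of e^((-4+3i)t)v: X_1 = e^(-4t)(cos(3t)·(-2,3) + sin(3t)·(-1,1)), X_2 = e^(-4t)(sin(3t)·(-2,3) - cos(3t)·(-1,1)).
General solution: K_1X_1 + K_2X_2.
Applying p(0)=1, q(0)=4 gives K_1=5, K_2=11.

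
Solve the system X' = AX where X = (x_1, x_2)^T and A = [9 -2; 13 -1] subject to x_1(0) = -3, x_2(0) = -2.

Coefficient matrix A = [[9, -2], [13, -1]].
Characteristic polynomial det(A - λI) = λ^2 - 8λ + 17 = 0.
Eigenvalues λ = 4 ± i (complex conjugate pair).
For λ=4+i: an eigenvector is (-1,-2) - i(-1,-3) = (-1 + i, -2 + 3i).
A real fundamental pair from Re and Im of e^((4+i)t)v: X_1 = e^(4t)(cos(t)·(-1,-2) + sin(t)·(-1,-3)), X_2 = e^(4t)(sin(t)·(-1,-2) - cos(t)·(-1,-3)).
General solution: C_1X_1 + C_2X_2.
Applying x_1(0)=-3, x_2(0)=-2 gives C_1=7, C_2=4.

x_1(t) = -11e^(4t)sin(t) - 3e^(4t)cos(t), x_2(t) = -29e^(4t)sin(t) - 2e^(4t)cos(t)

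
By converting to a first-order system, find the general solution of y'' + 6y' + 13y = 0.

y(t) = c_1e^(-3t)cos(2t) + c_2e^(-3t)sin(2t)

Let x_1 = y, x_2 = y'. Then x_1' = x_2 and x_2' = -13x_1 - 6x_2.
A = [[0,1],[-13,-6]]; det(A-λI) = λ^2 + 6λ + 13.
Eigenvalues λ = -3 ± 2i.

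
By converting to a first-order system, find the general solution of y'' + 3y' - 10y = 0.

Let x_1 = y, x_2 = y'. Then x_1' = x_2 and x_2' = 10x_1 - 3x_2.
A = [[0,1],[10,-3]]; det(A-λI) = λ^2 + 3λ - 10.
Eigenvalues λ = -5, 2 with eigenvectors (1,-5), (1,2).

y(t) = K_1e^(-5t) + K_2e^(2t)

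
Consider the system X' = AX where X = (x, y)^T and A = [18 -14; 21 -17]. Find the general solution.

x(t) = C_1e^(4t) - 2C_2e^(-3t), y(t) = C_1e^(4t) - 3C_2e^(-3t)

Coefficient matrix A = [[18, -14], [21, -17]].
Characteristic polynomial det(A - λI) = λ^2 - λ - 12 = 0.
Eigenvalues λ = 4, -3.
For λ=4: (A-λI) row 1 is [14, -14], so an eigenvector is (1, 1).
For λ=-3: (A-λI) row 1 is [21, -14], so an eigenvector is (-2, -3).
General solution: C_1e^(4t)(1,1) + C_2e^(-3t)(-2,-3).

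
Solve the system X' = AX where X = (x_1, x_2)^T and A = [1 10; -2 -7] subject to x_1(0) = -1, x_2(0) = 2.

x_1(t) = 8e^(-3t)sin(2t) - e^(-3t)cos(2t), x_2(t) = -3e^(-3t)sin(2t) + 2e^(-3t)cos(2t)

Coefficient matrix A = [[1, 10], [-2, -7]].
Characteristic polynomial det(A - λI) = λ^2 + 6λ + 13 = 0.
Eigenvalues λ = -3 ± 2i (complex conjugate pair).
For λ=-3+2i: an eigenvector is (2,-1) - i(-1,0) = (2 + i, -1).
A real fundamental pair from Re and Im of e^((-3+2i)t)v: X_1 = e^(-3t)(cos(2t)·(2,-1) + sin(2t)·(-1,0)), X_2 = e^(-3t)(sin(2t)·(2,-1) - cos(2t)·(-1,0)).
General solution: C_1X_1 + C_2X_2.
Applying x_1(0)=-1, x_2(0)=2 gives C_1=-2, C_2=3.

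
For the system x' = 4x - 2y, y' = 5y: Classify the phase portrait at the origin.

A = [[4,-2],[0,5]]; det(A-λI) = λ^2 - 9λ + 20.
λ = 5, 4: both positive.

unstable node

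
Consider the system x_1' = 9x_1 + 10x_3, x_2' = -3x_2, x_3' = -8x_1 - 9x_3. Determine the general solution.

Coefficient matrix A = [[9, 0, 10], [0, -3, 0], [-8, 0, -9]].
det(A - λI) = 0 gives eigenvalues λ = -1, -3, 1.
For λ=-1: eigenvector (-1,0,1).
For λ=-3: eigenvector (0,1,0).
For λ=1: eigenvector (5,0,-4).
General solution: K_1e^(-t)(-1,0,1) + K_2e^(-3t)(0,1,0) + K_3e^(t)(5,0,-4).

x_1(t) = -K_1e^(-t) + 5K_3e^(t), x_2(t) = K_2e^(-3t), x_3(t) = K_1e^(-t) - 4K_3e^(t)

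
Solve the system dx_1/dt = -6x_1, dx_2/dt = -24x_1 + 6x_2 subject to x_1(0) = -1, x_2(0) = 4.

Coefficient matrix A = [[-6, 0], [-24, 6]].
Characteristic polynomial det(A - λI) = λ^2 - 36 = 0.
Eigenvalues λ = 6, -6.
For λ=6: (A-λI) row 1 is [-12, 0], so an eigenvector is (0, 1).
For λ=-6: (A-λI) row 2 is [-24, 12], so an eigenvector is (-1, -2).
General solution: c_1e^(6t)(0,1) + c_2e^(-6t)(-1,-2).
Applying x_1(0)=-1, x_2(0)=4 gives c_1=6, c_2=1.

x_1(t) = -e^(-6t), x_2(t) = 6e^(6t) - 2e^(-6t)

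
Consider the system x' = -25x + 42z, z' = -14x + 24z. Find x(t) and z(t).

x(t) = -2C_1e^(-4t) - 3C_2e^(3t), z(t) = -C_1e^(-4t) - 2C_2e^(3t)

Coefficient matrix A = [[-25, 42], [-14, 24]].
Characteristic polynomial det(A - λI) = λ^2 + λ - 12 = 0.
Eigenvalues λ = -4, 3.
For λ=-4: (A-λI) row 1 is [-21, 42], so an eigenvector is (-2, -1).
For λ=3: (A-λI) row 1 is [-28, 42], so an eigenvector is (-3, -2).
General solution: C_1e^(-4t)(-2,-1) + C_2e^(3t)(-3,-2).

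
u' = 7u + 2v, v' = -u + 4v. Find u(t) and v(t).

u(t) = C_1e^(5t) + 2C_2e^(6t), v(t) = -C_1e^(5t) - C_2e^(6t)

Coefficient matrix A = [[7, 2], [-1, 4]].
Characteristic polynomial det(A - λI) = λ^2 - 11λ + 30 = 0.
Eigenvalues λ = 5, 6.
For λ=5: (A-λI) row 1 is [2, 2], so an eigenvector is (1, -1).
For λ=6: (A-λI) row 1 is [1, 2], so an eigenvector is (2, -1).
General solution: C_1e^(5t)(1,-1) + C_2e^(6t)(2,-1).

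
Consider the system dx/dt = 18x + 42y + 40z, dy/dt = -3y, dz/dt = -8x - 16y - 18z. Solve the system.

Coefficient matrix A = [[18, 42, 40], [0, -3, 0], [-8, -16, -18]].
det(A - λI) = 0 gives eigenvalues λ = 2, -3, -2.
For λ=2: eigenvector (5,0,-2).
For λ=-3: eigenvector (-2,1,0).
For λ=-2: eigenvector (-2,0,1).
General solution: c_1e^(2t)(5,0,-2) + c_2e^(-3t)(-2,1,0) + c_3e^(-2t)(-2,0,1).

x(t) = 5c_1e^(2t) - 2c_2e^(-3t) - 2c_3e^(-2t), y(t) = c_2e^(-3t), z(t) = -2c_1e^(2t) + c_3e^(-2t)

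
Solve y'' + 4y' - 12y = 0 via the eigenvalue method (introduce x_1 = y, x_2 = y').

Let x_1 = y, x_2 = y'. Then x_1' = x_2 and x_2' = 12x_1 - 4x_2.
A = [[0,1],[12,-4]]; det(A-λI) = λ^2 + 4λ - 12.
Eigenvalues λ = -6, 2 with eigenvectors (1,-6), (1,2).

y(t) = c_1e^(-6t) + c_2e^(2t)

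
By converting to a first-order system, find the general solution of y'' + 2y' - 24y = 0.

y(t) = c_1e^(-6t) + c_2e^(4t)

Let x_1 = y, x_2 = y'. Then x_1' = x_2 and x_2' = 24x_1 - 2x_2.
A = [[0,1],[24,-2]]; det(A-λI) = λ^2 + 2λ - 24.
Eigenvalues λ = -6, 4 with eigenvectors (1,-6), (1,4).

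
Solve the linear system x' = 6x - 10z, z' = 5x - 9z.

Coefficient matrix A = [[6, -10], [5, -9]].
Characteristic polynomial det(A - λI) = λ^2 + 3λ - 4 = 0.
Eigenvalues λ = -4, 1.
For λ=-4: (A-λI) row 1 is [10, -10], so an eigenvector is (-1, -1).
For λ=1: (A-λI) row 1 is [5, -10], so an eigenvector is (2, 1).
General solution: K_1e^(-4t)(-1,-1) + K_2e^(t)(2,1).

x(t) = -K_1e^(-4t) + 2K_2e^(t), z(t) = -K_1e^(-4t) + K_2e^(t)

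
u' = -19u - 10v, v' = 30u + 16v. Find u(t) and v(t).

u(t) = K_1e^(t) - 2K_2e^(-4t), v(t) = -2K_1e^(t) + 3K_2e^(-4t)

Coefficient matrix A = [[-19, -10], [30, 16]].
Characteristic polynomial det(A - λI) = λ^2 + 3λ - 4 = 0.
Eigenvalues λ = 1, -4.
For λ=1: (A-λI) row 1 is [-20, -10], so an eigenvector is (1, -2).
For λ=-4: (A-λI) row 1 is [-15, -10], so an eigenvector is (-2, 3).
General solution: K_1e^(t)(1,-2) + K_2e^(-4t)(-2,3).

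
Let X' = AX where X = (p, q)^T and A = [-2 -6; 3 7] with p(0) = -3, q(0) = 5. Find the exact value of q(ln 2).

108

A = [[-2,-6],[3,7]]; eigenvalues λ = 4, 1.
Eigenvectors: (-1,1) for λ=4, (-2,1) for λ=1.
From the initial condition, c_1 = 7, c_2 = -2.
q(ln 2) = (7)(2^4)(1) + (-2)(2^1)(1) = 108.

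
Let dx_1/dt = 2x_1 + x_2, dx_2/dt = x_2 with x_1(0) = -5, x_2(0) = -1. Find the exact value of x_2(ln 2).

-2

A = [[2,1],[0,1]]; eigenvalues λ = 2, 1.
Eigenvectors: (1,0) for λ=2, (1,-1) for λ=1.
From the initial condition, c_1 = -6, c_2 = 1.
x_2(ln 2) = (-6)(2^2)(0) + (1)(2^1)(-1) = -2.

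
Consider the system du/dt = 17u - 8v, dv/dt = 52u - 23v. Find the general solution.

u(t) = K_1e^(-3t)sin(4t) - K_1e^(-3t)cos(4t) - K_2e^(-3t)sin(4t) - K_2e^(-3t)cos(4t), v(t) = 2K_1e^(-3t)sin(4t) - 3K_1e^(-3t)cos(4t) - 3K_2e^(-3t)sin(4t) - 2K_2e^(-3t)cos(4t)

Coefficient matrix A = [[17, -8], [52, -23]].
Characteristic polynomial det(A - λI) = λ^2 + 6λ + 25 = 0.
Eigenvalues λ = -3 ± 4i (complex conjugate pair).
For λ=-3+4i: an eigenvector is (-1,-3) - i(1,2) = (-1 - i, -3 - 2i).
A real fundamental pair from Re and Im of e^((-3+4i)t)v: X_1 = e^(-3t)(cos(4t)·(-1,-3) + sin(4t)·(1,2)), X_2 = e^(-3t)(sin(4t)·(-1,-3) - cos(4t)·(1,2)).
General solution: K_1X_1 + K_2X_2.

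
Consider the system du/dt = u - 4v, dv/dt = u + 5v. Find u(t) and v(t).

u(t) = -2c_1e^(3t) - 2c_2te^(3t) + 3c_2e^(3t), v(t) = c_1e^(3t) + c_2te^(3t) - c_2e^(3t)

Coefficient matrix A = [[1, -4], [1, 5]].
Characteristic polynomial det(A - λI) = λ^2 - 6λ + 9 = 0.
Single eigenvalue λ = 3 with algebraic multiplicity 2.
Eigenvector v = (-2,1); generalized eigenvector w with (A-λI)w=v is (3,-1).
General solution: e^(3t)[c_1·v + c_2·(t·v + w)].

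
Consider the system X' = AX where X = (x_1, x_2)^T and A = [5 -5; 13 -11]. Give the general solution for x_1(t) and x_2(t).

x_1(t) = c_1e^(-3t)sin(t) + 2c_1e^(-3t)cos(t) + 2c_2e^(-3t)sin(t) - c_2e^(-3t)cos(t), x_2(t) = 2c_1e^(-3t)sin(t) + 3c_1e^(-3t)cos(t) + 3c_2e^(-3t)sin(t) - 2c_2e^(-3t)cos(t)

Coefficient matrix A = [[5, -5], [13, -11]].
Characteristic polynomial det(A - λI) = λ^2 + 6λ + 10 = 0.
Eigenvalues λ = -3 ± i (complex conjugate pair).
For λ=-3+i: an eigenvector is (2,3) - i(1,2) = (2 - i, 3 - 2i).
A real fundamental pair from Re and Im of e^((-3+i)t)v: X_1 = e^(-3t)(cos(t)·(2,3) + sin(t)·(1,2)), X_2 = e^(-3t)(sin(t)·(2,3) - cos(t)·(1,2)).
General solution: c_1X_1 + c_2X_2.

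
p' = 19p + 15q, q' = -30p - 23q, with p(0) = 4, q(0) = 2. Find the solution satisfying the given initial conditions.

p(t) = 38e^(-2t)sin(3t) + 4e^(-2t)cos(3t), q(t) = -54e^(-2t)sin(3t) + 2e^(-2t)cos(3t)

Coefficient matrix A = [[19, 15], [-30, -23]].
Characteristic polynomial det(A - λI) = λ^2 + 4λ + 13 = 0.
Eigenvalues λ = -2 ± 3i (complex conjugate pair).
For λ=-2+3i: an eigenvector is (2,-3) - i(-1,1) = (2 + i, -3 - i).
A real fundamental pair from Re and Im of e^((-2+3i)t)v: X_1 = e^(-2t)(cos(3t)·(2,-3) + sin(3t)·(-1,1)), X_2 = e^(-2t)(sin(3t)·(2,-3) - cos(3t)·(-1,1)).
General solution: c_1X_1 + c_2X_2.
Applying p(0)=4, q(0)=2 gives c_1=-6, c_2=16.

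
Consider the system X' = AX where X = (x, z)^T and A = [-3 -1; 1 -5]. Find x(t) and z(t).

x(t) = -C_1e^(-4t) - C_2te^(-4t) + 2C_2e^(-4t), z(t) = -C_1e^(-4t) - C_2te^(-4t) + 3C_2e^(-4t)

Coefficient matrix A = [[-3, -1], [1, -5]].
Characteristic polynomial det(A - λI) = λ^2 + 8λ + 16 = 0.
Single eigenvalue λ = -4 with algebraic multiplicity 2.
Eigenvector v = (-1,-1); generalized eigenvector w with (A-λI)w=v is (2,3).
General solution: e^(-4t)[C_1·v + C_2·(t·v + w)].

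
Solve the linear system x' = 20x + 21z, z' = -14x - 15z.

Coefficient matrix A = [[20, 21], [-14, -15]].
Characteristic polynomial det(A - λI) = λ^2 - 5λ - 6 = 0.
Eigenvalues λ = 6, -1.
For λ=6: (A-λI) row 1 is [14, 21], so an eigenvector is (-3, 2).
For λ=-1: (A-λI) row 1 is [21, 21], so an eigenvector is (1, -1).
General solution: K_1e^(6t)(-3,2) + K_2e^(-t)(1,-1).

x(t) = -3K_1e^(6t) + K_2e^(-t), z(t) = 2K_1e^(6t) - K_2e^(-t)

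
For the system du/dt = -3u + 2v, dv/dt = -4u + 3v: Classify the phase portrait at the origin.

saddle

A = [[-3,2],[-4,3]]; det(A-λI) = λ^2 - 1.
λ = 1, -1: opposite signs.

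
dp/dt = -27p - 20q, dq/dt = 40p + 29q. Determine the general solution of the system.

Coefficient matrix A = [[-27, -20], [40, 29]].
Characteristic polynomial det(A - λI) = λ^2 - 2λ + 17 = 0.
Eigenvalues λ = 1 ± 4i (complex conjugate pair).
For λ=1+4i: an eigenvector is (-2,3) - i(-1,1) = (-2 + i, 3 - i).
A real fundamental pair from Re and Im of e^((1+4i)t)v: X_1 = e^(t)(cos(4t)·(-2,3) + sin(4t)·(-1,1)), X_2 = e^(t)(sin(4t)·(-2,3) - cos(4t)·(-1,1)).
General solution: c_1X_1 + c_2X_2.

p(t) = -c_1e^(t)sin(4t) - 2c_1e^(t)cos(4t) - 2c_2e^(t)sin(4t) + c_2e^(t)cos(4t), q(t) = c_1e^(t)sin(4t) + 3c_1e^(t)cos(4t) + 3c_2e^(t)sin(4t) - c_2e^(t)cos(4t)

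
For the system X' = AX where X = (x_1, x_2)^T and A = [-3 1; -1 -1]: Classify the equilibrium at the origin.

stable improper node

A = [[-3,1],[-1,-1]]; det(A-λI) = λ^2 + 4λ + 4.
repeated λ = -2 with a single eigenvector.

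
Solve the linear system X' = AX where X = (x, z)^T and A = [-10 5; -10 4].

x(t) = K_1e^(-3t)sin(t) + 2K_1e^(-3t)cos(t) + 2K_2e^(-3t)sin(t) - K_2e^(-3t)cos(t), z(t) = K_1e^(-3t)sin(t) + 3K_1e^(-3t)cos(t) + 3K_2e^(-3t)sin(t) - K_2e^(-3t)cos(t)

Coefficient matrix A = [[-10, 5], [-10, 4]].
Characteristic polynomial det(A - λI) = λ^2 + 6λ + 10 = 0.
Eigenvalues λ = -3 ± i (complex conjugate pair).
For λ=-3+i: an eigenvector is (2,3) - i(1,1) = (2 - i, 3 - i).
A real fundamental pair from Re and Im of e^((-3+i)t)v: X_1 = e^(-3t)(cos(t)·(2,3) + sin(t)·(1,1)), X_2 = e^(-3t)(sin(t)·(2,3) - cos(t)·(1,1)).
General solution: K_1X_1 + K_2X_2.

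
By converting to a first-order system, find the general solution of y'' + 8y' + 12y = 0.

Let x_1 = y, x_2 = y'. Then x_1' = x_2 and x_2' = -12x_1 - 8x_2.
A = [[0,1],[-12,-8]]; det(A-λI) = λ^2 + 8λ + 12.
Eigenvalues λ = -6, -2 with eigenvectors (1,-6), (1,-2).

y(t) = c_1e^(-6t) + c_2e^(-2t)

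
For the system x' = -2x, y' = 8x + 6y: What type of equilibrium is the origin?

saddle

A = [[-2,0],[8,6]]; det(A-λI) = λ^2 - 4λ - 12.
λ = -2, 6: opposite signs.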